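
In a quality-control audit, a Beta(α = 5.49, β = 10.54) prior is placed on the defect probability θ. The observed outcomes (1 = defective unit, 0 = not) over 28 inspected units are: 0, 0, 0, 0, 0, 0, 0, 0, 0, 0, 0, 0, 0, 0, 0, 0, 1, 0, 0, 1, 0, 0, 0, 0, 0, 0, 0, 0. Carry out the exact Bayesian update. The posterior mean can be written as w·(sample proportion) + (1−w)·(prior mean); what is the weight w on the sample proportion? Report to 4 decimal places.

0.6359

The Beta prior is conjugate to a Binomial/Bernoulli likelihood; the update adds successes to α and failures to β.
Posterior mean = (α₀+k)/(α₀+β₀+n) = [n/(α₀+β₀+n)]·(k/n) + [(α₀+β₀)/(α₀+β₀+n)]·α₀/(α₀+β₀), so only n and the prior enter the weight.
The weight on the data is w = n/(α₀+β₀+n) = 28/(5.49+10.54+28) = 28/44.03 = 0.6359.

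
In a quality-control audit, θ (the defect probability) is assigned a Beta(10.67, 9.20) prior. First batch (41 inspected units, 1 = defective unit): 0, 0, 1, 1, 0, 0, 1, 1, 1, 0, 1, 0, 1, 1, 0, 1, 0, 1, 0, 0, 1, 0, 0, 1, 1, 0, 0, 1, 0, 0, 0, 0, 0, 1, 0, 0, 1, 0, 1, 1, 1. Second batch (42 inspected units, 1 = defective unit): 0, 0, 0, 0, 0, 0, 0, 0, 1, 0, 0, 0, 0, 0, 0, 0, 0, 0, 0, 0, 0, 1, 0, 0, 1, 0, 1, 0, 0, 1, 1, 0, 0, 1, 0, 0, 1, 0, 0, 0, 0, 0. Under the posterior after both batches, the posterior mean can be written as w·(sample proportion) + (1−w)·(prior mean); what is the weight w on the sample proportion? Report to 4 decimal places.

The Beta prior is conjugate to a Binomial/Bernoulli likelihood; the update adds successes to α and failures to β.
Total number of inspected units: n = 41 + 42 = 83.
Posterior mean = (α₀+k)/(α₀+β₀+n) = [n/(α₀+β₀+n)]·(k/n) + [(α₀+β₀)/(α₀+β₀+n)]·α₀/(α₀+β₀), so only n and the prior enter the weight.
The weight on the data is w = n/(α₀+β₀+n) = 83/(10.67+9.20+83) = 83/102.87 = 0.8068.

0.8068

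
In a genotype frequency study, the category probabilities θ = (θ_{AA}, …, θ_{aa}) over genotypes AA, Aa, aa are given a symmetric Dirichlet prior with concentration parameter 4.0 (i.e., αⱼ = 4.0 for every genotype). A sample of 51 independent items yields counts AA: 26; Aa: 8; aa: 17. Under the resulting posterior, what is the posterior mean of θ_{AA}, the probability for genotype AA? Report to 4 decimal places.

The Dirichlet prior is conjugate to the Multinomial likelihood: each posterior αⱼ = prior αⱼ + observed count nⱼ.
Posterior concentration: (30.0, 12.0, 21.0), total = 63.0.
E[θ_{AA}|data] = α_{AA}/Σα = 30.0/63.0 = 0.4762.

0.4762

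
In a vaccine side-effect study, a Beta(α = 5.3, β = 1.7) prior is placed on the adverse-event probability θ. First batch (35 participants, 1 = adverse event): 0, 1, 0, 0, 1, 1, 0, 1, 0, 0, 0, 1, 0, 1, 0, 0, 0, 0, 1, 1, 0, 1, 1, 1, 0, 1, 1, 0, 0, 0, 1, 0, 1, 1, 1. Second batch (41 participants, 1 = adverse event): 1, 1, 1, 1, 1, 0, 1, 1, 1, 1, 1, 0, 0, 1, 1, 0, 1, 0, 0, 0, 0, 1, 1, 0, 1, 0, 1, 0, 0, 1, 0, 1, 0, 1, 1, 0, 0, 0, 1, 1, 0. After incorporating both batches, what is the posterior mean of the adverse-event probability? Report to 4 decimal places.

0.5458

The Beta prior is conjugate to a Binomial/Bernoulli likelihood; the update adds successes to α and failures to β.
After batch 1: Beta(5.3+17, 1.7+18) = Beta(22.3, 19.7).
After batch 2: Beta(22.3+23, 19.7+18) = Beta(45.3, 37.7).
Posterior mean = α/(α+β) = 45.3/83.0 = 0.5458.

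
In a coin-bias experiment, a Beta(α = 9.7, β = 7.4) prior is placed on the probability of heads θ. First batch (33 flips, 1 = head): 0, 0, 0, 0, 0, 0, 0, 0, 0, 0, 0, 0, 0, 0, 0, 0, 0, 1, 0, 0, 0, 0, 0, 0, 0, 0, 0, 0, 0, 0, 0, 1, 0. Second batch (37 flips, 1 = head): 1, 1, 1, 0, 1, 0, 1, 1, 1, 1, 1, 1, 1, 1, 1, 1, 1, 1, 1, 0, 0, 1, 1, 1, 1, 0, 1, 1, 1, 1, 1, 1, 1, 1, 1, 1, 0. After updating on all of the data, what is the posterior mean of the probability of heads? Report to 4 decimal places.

The Beta prior is conjugate to a Binomial/Bernoulli likelihood; the update adds successes to α and failures to β.
After batch 1: Beta(9.7+2, 7.4+31) = Beta(11.7, 38.4).
After batch 2: Beta(11.7+31, 38.4+6) = Beta(42.7, 44.4).
Posterior mean = α/(α+β) = 42.7/87.1 = 0.4902.

0.4902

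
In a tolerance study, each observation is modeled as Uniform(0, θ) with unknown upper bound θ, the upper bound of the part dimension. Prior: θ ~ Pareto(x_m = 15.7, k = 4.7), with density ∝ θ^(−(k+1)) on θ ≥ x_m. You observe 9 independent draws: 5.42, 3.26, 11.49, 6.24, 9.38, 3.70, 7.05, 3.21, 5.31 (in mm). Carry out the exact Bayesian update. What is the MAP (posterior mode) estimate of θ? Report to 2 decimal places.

A Pareto(scale x_m, shape k) prior on the upper bound θ of Uniform(0, θ) is conjugate: posterior is Pareto(max(x_m, max xᵢ), k + n).
Sample maximum = 11.49; prior scale x_m = 15.7 → posterior scale = max = 15.70.
Posterior shape = 4.7 + 9 = 13.7.
The Pareto density is decreasing on [x_m, ∞), so the mode is x_m = 15.70.

15.70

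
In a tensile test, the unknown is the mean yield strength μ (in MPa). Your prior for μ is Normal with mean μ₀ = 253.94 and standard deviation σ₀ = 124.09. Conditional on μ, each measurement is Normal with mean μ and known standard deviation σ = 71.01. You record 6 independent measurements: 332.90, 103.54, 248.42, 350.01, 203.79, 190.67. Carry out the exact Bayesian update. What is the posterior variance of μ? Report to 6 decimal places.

796.909941

For Normal data with known variance σ², a Normal(μ₀, σ₀²) prior on μ is conjugate. Posterior precision = 1/σ₀² + n/σ²; posterior mean is the precision-weighted average of μ₀ and x̄.
σ₀² = 124.09² = 15398.3281, σ² = 71.01² = 5042.4201; σ² + n·σ₀² = 5042.4201 + 6·15398.3281 = 97432.3887.
Posterior precision = 1/σ₀² + n/σ² = 1/15398.3281 + 6/5042.4201 = (σ² + n·σ₀²)/(σ₀²σ²) = 97432.3887/(15398.3281·5042.4201); posterior variance σₙ² = σ₀²σ²/(σ² + n·σ₀²) = 15398.3281·5042.4201/97432.3887 = 796.909941.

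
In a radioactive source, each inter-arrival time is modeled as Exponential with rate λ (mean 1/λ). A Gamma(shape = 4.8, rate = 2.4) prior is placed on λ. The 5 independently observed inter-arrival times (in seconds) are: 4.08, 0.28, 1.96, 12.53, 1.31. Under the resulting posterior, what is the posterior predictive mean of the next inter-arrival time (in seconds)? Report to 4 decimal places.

With a Gamma(shape α, rate β) prior on the exponential rate λ, the posterior after n observations with total T = Σxᵢ is Gamma(α+n, β+T).
Sum of observations T = 20.16 seconds; n = 5.
Posterior: Gamma(4.8+5, 2.4+20.16) = Gamma(9.8, 22.56).
The predictive distribution for the next observation is Lomax; its mean is β/(α−1) = 22.56/8.8 = 2.5636.

2.5636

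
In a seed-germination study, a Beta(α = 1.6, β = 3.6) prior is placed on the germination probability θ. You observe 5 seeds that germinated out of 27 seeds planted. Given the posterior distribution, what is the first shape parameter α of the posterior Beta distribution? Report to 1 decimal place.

6.6

The Beta prior is conjugate to a Binomial/Bernoulli likelihood; the update adds successes to α and failures to β.
Posterior: Beta(α+k, β+n−k) = Beta(1.6+5, 3.6+22) = Beta(6.6, 25.6).
Posterior α = 6.6.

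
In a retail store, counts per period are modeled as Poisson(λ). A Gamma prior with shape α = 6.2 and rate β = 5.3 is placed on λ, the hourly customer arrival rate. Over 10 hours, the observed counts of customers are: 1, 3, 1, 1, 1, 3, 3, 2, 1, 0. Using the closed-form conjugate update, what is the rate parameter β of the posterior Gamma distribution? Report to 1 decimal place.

With a Gamma(shape α, rate β) prior, the Poisson likelihood is conjugate: the posterior is Gamma(α + ΣXᵢ, β + n).
Sum of counts S = 16 over n = 10 hours.
Posterior: Gamma(α+S, β+n) = Gamma(6.2+16, 5.3+10) = Gamma(22.2, 15.3).
Posterior β = 15.3.

15.3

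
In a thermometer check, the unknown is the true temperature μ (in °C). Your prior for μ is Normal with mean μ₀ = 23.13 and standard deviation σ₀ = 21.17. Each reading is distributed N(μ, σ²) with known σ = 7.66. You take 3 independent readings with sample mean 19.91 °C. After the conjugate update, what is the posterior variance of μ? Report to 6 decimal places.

18.740672

For Normal data with known variance σ², a Normal(μ₀, σ₀²) prior on μ is conjugate. Posterior precision = 1/σ₀² + n/σ²; posterior mean is the precision-weighted average of μ₀ and x̄.
σ₀² = 21.17² = 448.1689, σ² = 7.66² = 58.6756; σ² + n·σ₀² = 58.6756 + 3·448.1689 = 1403.1823.
Posterior precision = 1/σ₀² + n/σ² = 1/448.1689 + 3/58.6756 = (σ² + n·σ₀²)/(σ₀²σ²) = 1403.1823/(448.1689·58.6756); posterior variance σₙ² = σ₀²σ²/(σ² + n·σ₀²) = 448.1689·58.6756/1403.1823 = 18.740672.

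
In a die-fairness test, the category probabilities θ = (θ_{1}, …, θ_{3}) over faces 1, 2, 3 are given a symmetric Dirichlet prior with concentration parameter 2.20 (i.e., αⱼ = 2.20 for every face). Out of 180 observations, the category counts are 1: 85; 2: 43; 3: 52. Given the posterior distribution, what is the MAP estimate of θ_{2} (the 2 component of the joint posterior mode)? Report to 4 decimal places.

The Dirichlet prior is conjugate to the Multinomial likelihood: each posterior αⱼ = prior αⱼ + observed count nⱼ.
Posterior concentration: (87.20, 45.20, 54.20), total = 186.60.
Joint mode component: (α_{2}−1)/(Σα−K) = 44.20/183.60 = 0.2407.

0.2407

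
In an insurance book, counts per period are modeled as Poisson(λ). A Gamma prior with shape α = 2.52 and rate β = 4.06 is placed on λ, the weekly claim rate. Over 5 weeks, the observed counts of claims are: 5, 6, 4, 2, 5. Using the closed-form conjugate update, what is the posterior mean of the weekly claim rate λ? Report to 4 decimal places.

With a Gamma(shape α, rate β) prior, the Poisson likelihood is conjugate: the posterior is Gamma(α + ΣXᵢ, β + n).
Sum of counts S = 22 over n = 5 weeks.
Posterior: Gamma(α+S, β+n) = Gamma(2.52+22, 4.06+5) = Gamma(24.52, 9.06).
Posterior mean = α/β = 24.52/9.06 = 2.7064.

2.7064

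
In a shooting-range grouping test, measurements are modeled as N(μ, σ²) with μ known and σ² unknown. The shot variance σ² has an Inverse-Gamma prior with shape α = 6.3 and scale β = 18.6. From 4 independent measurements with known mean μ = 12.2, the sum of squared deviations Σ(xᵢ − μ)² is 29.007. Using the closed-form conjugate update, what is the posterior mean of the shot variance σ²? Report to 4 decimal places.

4.5347

With known mean μ and an Inverse-Gamma(α, β) prior on σ², the Normal likelihood is conjugate: posterior is Inv-Gamma(α + n/2, β + Σ(xᵢ−μ)²/2).
Posterior: Inv-Gamma(6.3 + 4/2, 18.6 + 29.007/2) = Inv-Gamma(8.30, 33.1035).
E[σ²|data] = β/(α−1) = 33.1035/7.30 = 4.5347.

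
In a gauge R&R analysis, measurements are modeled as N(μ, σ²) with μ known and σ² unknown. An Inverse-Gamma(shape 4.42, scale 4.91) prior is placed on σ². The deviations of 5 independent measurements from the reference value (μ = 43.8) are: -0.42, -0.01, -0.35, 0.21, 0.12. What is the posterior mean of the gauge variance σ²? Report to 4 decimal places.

With known mean μ and an Inverse-Gamma(α, β) prior on σ², the Normal likelihood is conjugate: posterior is Inv-Gamma(α + n/2, β + Σ(xᵢ−μ)²/2).
Σ(xᵢ−μ)² = (-0.42)² + (-0.01)² + (-0.35)² + (0.21)² + (0.12)² = 0.3575.
Posterior: Inv-Gamma(4.42 + 5/2, 4.91 + 0.3575/2) = Inv-Gamma(6.92, 5.08875).
E[σ²|data] = β/(α−1) = 5.08875/5.92 = 0.8596.

0.8596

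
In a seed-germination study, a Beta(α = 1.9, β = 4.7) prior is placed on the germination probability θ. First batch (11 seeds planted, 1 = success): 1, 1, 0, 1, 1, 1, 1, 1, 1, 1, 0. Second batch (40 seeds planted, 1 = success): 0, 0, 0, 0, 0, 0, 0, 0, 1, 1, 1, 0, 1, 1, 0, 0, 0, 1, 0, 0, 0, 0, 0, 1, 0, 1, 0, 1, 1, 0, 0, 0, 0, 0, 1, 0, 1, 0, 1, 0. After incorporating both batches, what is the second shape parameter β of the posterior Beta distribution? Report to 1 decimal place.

The Beta prior is conjugate to a Binomial/Bernoulli likelihood; the update adds successes to α and failures to β.
After batch 1: Beta(1.9+9, 4.7+2) = Beta(10.9, 6.7).
After batch 2: Beta(10.9+13, 6.7+27) = Beta(23.9, 33.7).
Posterior β = 33.7.

33.7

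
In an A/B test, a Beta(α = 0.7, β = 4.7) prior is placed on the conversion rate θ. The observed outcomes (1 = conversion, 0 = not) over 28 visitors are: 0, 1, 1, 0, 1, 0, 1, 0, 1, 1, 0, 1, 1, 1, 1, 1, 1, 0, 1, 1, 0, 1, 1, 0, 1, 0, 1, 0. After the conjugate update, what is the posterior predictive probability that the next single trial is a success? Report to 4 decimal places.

The Beta prior is conjugate to a Binomial/Bernoulli likelihood; the update adds successes to α and failures to β.
Posterior: Beta(α+k, β+n−k) = Beta(0.7+18, 4.7+10) = Beta(18.7, 14.7).
For a single future Bernoulli trial, P(success | data) = α/(α+β) = 0.5599.

0.5599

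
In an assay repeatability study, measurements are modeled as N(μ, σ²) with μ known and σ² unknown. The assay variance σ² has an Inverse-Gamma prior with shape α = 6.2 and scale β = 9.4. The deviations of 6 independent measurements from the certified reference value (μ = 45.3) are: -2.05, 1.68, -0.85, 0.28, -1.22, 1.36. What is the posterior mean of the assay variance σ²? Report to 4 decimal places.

1.8271

With known mean μ and an Inverse-Gamma(α, β) prior on σ², the Normal likelihood is conjugate: posterior is Inv-Gamma(α + n/2, β + Σ(xᵢ−μ)²/2).
Σ(xᵢ−μ)² = (-2.05)² + (1.68)² + (-0.85)² + (0.28)² + (-1.22)² + (1.36)² = 11.1638.
Posterior: Inv-Gamma(6.2 + 6/2, 9.4 + 11.1638/2) = Inv-Gamma(9.20, 14.98190).
E[σ²|data] = β/(α−1) = 14.98190/8.20 = 1.8271.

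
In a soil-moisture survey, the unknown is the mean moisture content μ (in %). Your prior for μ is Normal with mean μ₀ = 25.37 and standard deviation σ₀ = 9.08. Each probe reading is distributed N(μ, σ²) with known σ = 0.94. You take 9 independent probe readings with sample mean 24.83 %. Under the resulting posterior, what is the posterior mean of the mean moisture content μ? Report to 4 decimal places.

24.8306

For Normal data with known variance σ², a Normal(μ₀, σ₀²) prior on μ is conjugate. Posterior precision = 1/σ₀² + n/σ²; posterior mean is the precision-weighted average of μ₀ and x̄.
n·x̄ = 9·24.83 = 223.47.
σ₀² = 9.08² = 82.4464, σ² = 0.94² = 0.8836; σ² + n·σ₀² = 0.8836 + 9·82.4464 = 742.9012.
Posterior mean = (μ₀/σ₀² + n·x̄/σ²)/(1/σ₀² + n/σ²) = (σ²·μ₀ + σ₀²·n·x̄)/(σ² + n·σ₀²) = (0.8836·25.37 + 82.4464·223.47)/742.9012 = 18446.71394/742.9012 = 24.8306.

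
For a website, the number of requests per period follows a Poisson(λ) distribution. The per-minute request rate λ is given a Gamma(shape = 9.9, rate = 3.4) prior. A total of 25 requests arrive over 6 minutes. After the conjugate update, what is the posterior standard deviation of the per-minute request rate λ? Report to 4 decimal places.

With a Gamma(shape α, rate β) prior, the Poisson likelihood is conjugate: the posterior is Gamma(α + ΣXᵢ, β + n).
Posterior: Gamma(α+S, β+n) = Gamma(9.9+25, 3.4+6) = Gamma(34.9, 9.4).
SD = √α/β = √34.9/9.4 = 0.6285.

0.6285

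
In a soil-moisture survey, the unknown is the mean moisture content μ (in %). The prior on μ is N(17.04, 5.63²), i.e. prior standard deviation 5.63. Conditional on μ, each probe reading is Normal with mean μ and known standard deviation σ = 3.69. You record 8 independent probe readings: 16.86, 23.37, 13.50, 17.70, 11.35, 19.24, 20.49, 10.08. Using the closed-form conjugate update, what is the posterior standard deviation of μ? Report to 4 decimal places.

1.2709

For Normal data with known variance σ², a Normal(μ₀, σ₀²) prior on μ is conjugate. Posterior precision = 1/σ₀² + n/σ²; posterior mean is the precision-weighted average of μ₀ and x̄.
σ₀² = 5.63² = 31.6969, σ² = 3.69² = 13.6161; σ² + n·σ₀² = 13.6161 + 8·31.6969 = 267.1913.
Posterior precision = 1/σ₀² + n/σ² = 1/31.6969 + 8/13.6161 = (σ² + n·σ₀²)/(σ₀²σ²) = 267.1913/(31.6969·13.6161); posterior variance σₙ² = σ₀²σ²/(σ² + n·σ₀²) = 31.6969·13.6161/267.1913 = 1.615278.
Posterior SD = √σₙ² = √(31.6969·13.6161/267.1913) = 1.2709.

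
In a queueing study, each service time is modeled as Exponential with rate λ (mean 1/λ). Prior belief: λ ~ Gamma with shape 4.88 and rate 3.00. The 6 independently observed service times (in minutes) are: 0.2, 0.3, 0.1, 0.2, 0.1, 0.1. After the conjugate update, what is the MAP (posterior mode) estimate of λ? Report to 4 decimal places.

With a Gamma(shape α, rate β) prior on the exponential rate λ, the posterior after n observations with total T = Σxᵢ is Gamma(α+n, β+T).
Sum of observations T = 1.0 minutes; n = 6.
Posterior: Gamma(4.88+6, 3.00+1.0) = Gamma(10.88, 4.00).
Mode = (α−1)/β = 2.4700.

2.4700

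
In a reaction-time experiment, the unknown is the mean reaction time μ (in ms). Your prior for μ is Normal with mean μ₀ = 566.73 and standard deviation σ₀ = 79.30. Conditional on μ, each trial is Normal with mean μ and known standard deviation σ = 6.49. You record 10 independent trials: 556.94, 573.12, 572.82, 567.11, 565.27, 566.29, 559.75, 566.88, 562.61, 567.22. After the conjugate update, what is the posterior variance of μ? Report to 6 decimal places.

For Normal data with known variance σ², a Normal(μ₀, σ₀²) prior on μ is conjugate. Posterior precision = 1/σ₀² + n/σ²; posterior mean is the precision-weighted average of μ₀ and x̄.
σ₀² = 79.30² = 6288.49, σ² = 6.49² = 42.1201; σ² + n·σ₀² = 42.1201 + 10·6288.49 = 62927.0201.
Posterior precision = 1/σ₀² + n/σ² = 1/6288.49 + 10/42.1201 = (σ² + n·σ₀²)/(σ₀²σ²) = 62927.0201/(6288.49·42.1201); posterior variance σₙ² = σ₀²σ²/(σ² + n·σ₀²) = 6288.49·42.1201/62927.0201 = 4.209191.

4.209191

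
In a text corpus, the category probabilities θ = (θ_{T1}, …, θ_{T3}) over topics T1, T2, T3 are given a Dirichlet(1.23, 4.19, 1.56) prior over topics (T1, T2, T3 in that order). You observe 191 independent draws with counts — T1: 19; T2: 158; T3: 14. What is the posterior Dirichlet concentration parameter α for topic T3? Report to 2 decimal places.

The Dirichlet prior is conjugate to the Multinomial likelihood: each posterior αⱼ = prior αⱼ + observed count nⱼ.
Posterior concentration: (20.23, 162.19, 15.56), total = 197.98.
α_{T3} = 1.56 + 14 = 15.56.

15.56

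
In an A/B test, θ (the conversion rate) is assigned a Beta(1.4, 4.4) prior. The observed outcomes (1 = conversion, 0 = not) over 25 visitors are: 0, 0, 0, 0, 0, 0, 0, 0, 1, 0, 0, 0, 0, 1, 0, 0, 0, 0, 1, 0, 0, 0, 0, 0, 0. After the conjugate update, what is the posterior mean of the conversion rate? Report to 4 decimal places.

The Beta prior is conjugate to a Binomial/Bernoulli likelihood; the update adds successes to α and failures to β.
Posterior: Beta(α+k, β+n−k) = Beta(1.4+3, 4.4+22) = Beta(4.4, 26.4).
Posterior mean = α/(α+β) = 4.4/30.8 = 0.1429.

0.1429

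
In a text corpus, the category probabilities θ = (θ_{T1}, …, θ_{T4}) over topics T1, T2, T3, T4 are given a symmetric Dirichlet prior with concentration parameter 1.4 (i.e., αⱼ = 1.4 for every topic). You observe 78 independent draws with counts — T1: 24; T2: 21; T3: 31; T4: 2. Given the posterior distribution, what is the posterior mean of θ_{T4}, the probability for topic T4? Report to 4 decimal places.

The Dirichlet prior is conjugate to the Multinomial likelihood: each posterior αⱼ = prior αⱼ + observed count nⱼ.
Posterior concentration: (25.4, 22.4, 32.4, 3.4), total = 83.6.
E[θ_{T4}|data] = α_{T4}/Σα = 3.4/83.6 = 0.0407.

0.0407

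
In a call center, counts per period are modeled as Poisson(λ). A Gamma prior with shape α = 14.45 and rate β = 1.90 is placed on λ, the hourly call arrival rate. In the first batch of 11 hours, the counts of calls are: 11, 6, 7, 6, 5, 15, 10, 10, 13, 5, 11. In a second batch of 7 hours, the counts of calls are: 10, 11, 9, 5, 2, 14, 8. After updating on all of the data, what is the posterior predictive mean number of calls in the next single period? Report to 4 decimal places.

8.6658

With a Gamma(shape α, rate β) prior, the Poisson likelihood is conjugate: the posterior is Gamma(α + ΣXᵢ, β + n).
Batch 1: sum of counts S = 99 over n = 11 hours.
After batch 1: Gamma(α+S, β+n) = Gamma(14.45+99, 1.90+11) = Gamma(113.45, 12.90).
Batch 2: sum of counts S = 59 over n = 7 hours.
After batch 2: Gamma(α+S, β+n) = Gamma(113.45+59, 12.90+7) = Gamma(172.45, 19.90).
The predictive distribution for one future period is NegBinom with mean α/β = 8.6658.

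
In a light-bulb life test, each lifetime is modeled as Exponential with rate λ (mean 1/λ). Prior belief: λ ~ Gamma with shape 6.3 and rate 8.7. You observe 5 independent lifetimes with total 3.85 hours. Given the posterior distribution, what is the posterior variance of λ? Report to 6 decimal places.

0.071745

With a Gamma(shape α, rate β) prior on the exponential rate λ, the posterior after n observations with total T = Σxᵢ is Gamma(α+n, β+T).
Posterior: Gamma(6.3+5, 8.7+3.85) = Gamma(11.3, 12.55).
Var = α/β² = 0.071745.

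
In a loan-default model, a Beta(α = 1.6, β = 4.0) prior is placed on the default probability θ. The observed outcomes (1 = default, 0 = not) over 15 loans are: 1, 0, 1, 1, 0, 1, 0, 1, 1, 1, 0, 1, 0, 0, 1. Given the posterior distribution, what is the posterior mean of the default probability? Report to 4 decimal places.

0.5146

The Beta prior is conjugate to a Binomial/Bernoulli likelihood; the update adds successes to α and failures to β.
Posterior: Beta(α+k, β+n−k) = Beta(1.6+9, 4.0+6) = Beta(10.6, 10.0).
Posterior mean = α/(α+β) = 10.6/20.6 = 0.5146.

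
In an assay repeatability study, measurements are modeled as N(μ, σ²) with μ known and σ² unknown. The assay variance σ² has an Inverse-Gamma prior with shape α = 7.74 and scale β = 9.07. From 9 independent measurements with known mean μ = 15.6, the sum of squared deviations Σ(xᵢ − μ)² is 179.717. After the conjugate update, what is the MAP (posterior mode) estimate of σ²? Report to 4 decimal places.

7.4719

With known mean μ and an Inverse-Gamma(α, β) prior on σ², the Normal likelihood is conjugate: posterior is Inv-Gamma(α + n/2, β + Σ(xᵢ−μ)²/2).
Posterior: Inv-Gamma(7.74 + 9/2, 9.07 + 179.717/2) = Inv-Gamma(12.24, 98.9285).
Mode = β/(α+1) = 98.9285/13.24 = 7.4719.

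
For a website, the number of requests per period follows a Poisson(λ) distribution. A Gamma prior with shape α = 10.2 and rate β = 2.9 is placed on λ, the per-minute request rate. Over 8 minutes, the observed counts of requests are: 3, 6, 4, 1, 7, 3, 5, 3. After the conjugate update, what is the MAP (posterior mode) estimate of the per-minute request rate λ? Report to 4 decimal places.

3.7798

With a Gamma(shape α, rate β) prior, the Poisson likelihood is conjugate: the posterior is Gamma(α + ΣXᵢ, β + n).
Sum of counts S = 32 over n = 8 minutes.
Posterior: Gamma(α+S, β+n) = Gamma(10.2+32, 2.9+8) = Gamma(42.2, 10.9).
Mode of Gamma(α,β) for α≥1 is (α−1)/β = 41.2/10.9 = 3.7798.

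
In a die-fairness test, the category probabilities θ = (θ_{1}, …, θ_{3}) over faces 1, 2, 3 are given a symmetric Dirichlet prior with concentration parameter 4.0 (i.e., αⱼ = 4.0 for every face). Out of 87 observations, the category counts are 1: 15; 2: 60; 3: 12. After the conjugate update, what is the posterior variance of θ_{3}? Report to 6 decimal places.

The Dirichlet prior is conjugate to the Multinomial likelihood: each posterior αⱼ = prior αⱼ + observed count nⱼ.
Posterior concentration: (19.0, 64.0, 16.0), total = 99.0.
Var[θ_j] = α_j(Σα−α_j)/((Σα)²(Σα+1)) = 16.0·83.0/(99.0²·100.0) = 0.001355.

0.001355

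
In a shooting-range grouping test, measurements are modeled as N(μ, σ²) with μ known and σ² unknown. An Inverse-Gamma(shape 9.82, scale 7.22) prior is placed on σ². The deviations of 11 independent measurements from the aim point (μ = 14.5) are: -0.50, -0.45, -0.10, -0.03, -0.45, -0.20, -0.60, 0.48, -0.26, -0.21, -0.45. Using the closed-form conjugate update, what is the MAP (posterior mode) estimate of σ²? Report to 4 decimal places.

With known mean μ and an Inverse-Gamma(α, β) prior on σ², the Normal likelihood is conjugate: posterior is Inv-Gamma(α + n/2, β + Σ(xᵢ−μ)²/2).
Σ(xᵢ−μ)² = (-0.50)² + (-0.45)² + (-0.10)² + (-0.03)² + (-0.45)² + (-0.20)² + (-0.60)² + (0.48)² + (-0.26)² + (-0.21)² + (-0.45)² = 1.6105.
Posterior: Inv-Gamma(9.82 + 11/2, 7.22 + 1.6105/2) = Inv-Gamma(15.32, 8.02525).
Mode = β/(α+1) = 8.02525/16.32 = 0.4917.

0.4917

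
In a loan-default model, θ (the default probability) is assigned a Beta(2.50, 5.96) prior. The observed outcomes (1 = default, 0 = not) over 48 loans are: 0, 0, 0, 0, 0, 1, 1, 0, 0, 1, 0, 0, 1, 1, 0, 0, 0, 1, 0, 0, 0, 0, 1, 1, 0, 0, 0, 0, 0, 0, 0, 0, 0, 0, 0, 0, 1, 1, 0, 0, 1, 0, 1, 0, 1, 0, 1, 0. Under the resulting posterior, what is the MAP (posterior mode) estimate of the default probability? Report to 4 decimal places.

The Beta prior is conjugate to a Binomial/Bernoulli likelihood; the update adds successes to α and failures to β.
Posterior: Beta(α+k, β+n−k) = Beta(2.50+14, 5.96+34) = Beta(16.50, 39.96).
Mode of Beta(a,b) for a,b>1 is (a−1)/(a+b−2) = 15.50/54.46 = 0.2846.

0.2846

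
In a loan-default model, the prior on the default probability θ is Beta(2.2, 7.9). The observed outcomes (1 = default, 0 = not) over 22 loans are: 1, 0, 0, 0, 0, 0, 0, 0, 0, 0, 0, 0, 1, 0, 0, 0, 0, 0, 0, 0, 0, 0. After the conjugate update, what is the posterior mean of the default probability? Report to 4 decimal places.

The Beta prior is conjugate to a Binomial/Bernoulli likelihood; the update adds successes to α and failures to β.
Posterior: Beta(α+k, β+n−k) = Beta(2.2+2, 7.9+20) = Beta(4.2, 27.9).
Posterior mean = α/(α+β) = 4.2/32.1 = 0.1308.

0.1308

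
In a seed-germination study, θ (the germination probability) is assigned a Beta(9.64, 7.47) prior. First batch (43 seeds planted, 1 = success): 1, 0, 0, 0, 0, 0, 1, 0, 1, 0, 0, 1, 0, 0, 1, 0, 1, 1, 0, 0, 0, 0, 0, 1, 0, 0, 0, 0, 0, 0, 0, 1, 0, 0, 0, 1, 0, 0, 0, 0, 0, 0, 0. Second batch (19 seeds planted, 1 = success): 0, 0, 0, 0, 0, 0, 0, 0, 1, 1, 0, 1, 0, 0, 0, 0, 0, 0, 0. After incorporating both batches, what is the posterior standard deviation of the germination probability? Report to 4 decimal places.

The Beta prior is conjugate to a Binomial/Bernoulli likelihood; the update adds successes to α and failures to β.
After batch 1: Beta(9.64+10, 7.47+33) = Beta(19.64, 40.47).
After batch 2: Beta(19.64+3, 40.47+16) = Beta(22.64, 56.47).
Var = αβ/((α+β)²(α+β+1)) = 22.64·56.47/(79.11²·80.11) = 0.00255003; SD = √0.00255003 = 0.0505.

0.0505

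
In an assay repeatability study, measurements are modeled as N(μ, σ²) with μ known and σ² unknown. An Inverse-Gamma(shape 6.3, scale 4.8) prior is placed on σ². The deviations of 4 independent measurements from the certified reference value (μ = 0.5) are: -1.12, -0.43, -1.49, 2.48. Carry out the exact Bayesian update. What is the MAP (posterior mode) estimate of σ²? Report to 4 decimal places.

With known mean μ and an Inverse-Gamma(α, β) prior on σ², the Normal likelihood is conjugate: posterior is Inv-Gamma(α + n/2, β + Σ(xᵢ−μ)²/2).
Σ(xᵢ−μ)² = (-1.12)² + (-0.43)² + (-1.49)² + (2.48)² = 9.8098.
Posterior: Inv-Gamma(6.3 + 4/2, 4.8 + 9.8098/2) = Inv-Gamma(8.30, 9.70490).
Mode = β/(α+1) = 9.70490/9.30 = 1.0435.

1.0435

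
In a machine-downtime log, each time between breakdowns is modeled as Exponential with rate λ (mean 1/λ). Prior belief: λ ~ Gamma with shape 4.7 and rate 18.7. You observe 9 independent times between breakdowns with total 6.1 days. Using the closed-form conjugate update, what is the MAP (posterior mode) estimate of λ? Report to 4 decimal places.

With a Gamma(shape α, rate β) prior on the exponential rate λ, the posterior after n observations with total T = Σxᵢ is Gamma(α+n, β+T).
Posterior: Gamma(4.7+9, 18.7+6.1) = Gamma(13.7, 24.8).
Mode = (α−1)/β = 0.5121.

0.5121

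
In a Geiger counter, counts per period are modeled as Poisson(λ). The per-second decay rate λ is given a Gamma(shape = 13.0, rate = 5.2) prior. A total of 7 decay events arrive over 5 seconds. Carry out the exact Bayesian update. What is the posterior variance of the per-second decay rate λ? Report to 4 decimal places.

0.1922

With a Gamma(shape α, rate β) prior, the Poisson likelihood is conjugate: the posterior is Gamma(α + ΣXᵢ, β + n).
Posterior: Gamma(α+S, β+n) = Gamma(13.0+7, 5.2+5) = Gamma(20.0, 10.2).
Var = α/β² = 20.0/10.2² = 0.1922.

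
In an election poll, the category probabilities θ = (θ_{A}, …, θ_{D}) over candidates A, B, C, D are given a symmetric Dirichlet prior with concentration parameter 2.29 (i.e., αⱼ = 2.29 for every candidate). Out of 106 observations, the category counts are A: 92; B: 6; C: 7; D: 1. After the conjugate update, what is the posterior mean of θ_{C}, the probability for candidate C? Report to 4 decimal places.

The Dirichlet prior is conjugate to the Multinomial likelihood: each posterior αⱼ = prior αⱼ + observed count nⱼ.
Posterior concentration: (94.29, 8.29, 9.29, 3.29), total = 115.16.
E[θ_{C}|data] = α_{C}/Σα = 9.29/115.16 = 0.0807.

0.0807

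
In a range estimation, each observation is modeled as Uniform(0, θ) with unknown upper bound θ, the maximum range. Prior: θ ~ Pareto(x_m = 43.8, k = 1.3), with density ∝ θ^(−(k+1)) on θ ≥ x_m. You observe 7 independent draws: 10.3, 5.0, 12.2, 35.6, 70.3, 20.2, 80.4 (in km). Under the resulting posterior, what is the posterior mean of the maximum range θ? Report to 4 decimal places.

91.4137

A Pareto(scale x_m, shape k) prior on the upper bound θ of Uniform(0, θ) is conjugate: posterior is Pareto(max(x_m, max xᵢ), k + n).
Sample maximum = 80.4; prior scale x_m = 43.8 → posterior scale = max = 80.4.
Posterior shape = 1.3 + 7 = 8.3.
E[θ|data] = k·x_m/(k−1) = 8.3·80.4/7.3 = 91.4137.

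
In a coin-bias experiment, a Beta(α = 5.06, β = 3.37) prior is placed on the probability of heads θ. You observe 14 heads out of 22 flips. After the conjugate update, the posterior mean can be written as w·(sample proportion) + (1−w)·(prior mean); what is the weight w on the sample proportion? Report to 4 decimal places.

The Beta prior is conjugate to a Binomial/Bernoulli likelihood; the update adds successes to α and failures to β.
Posterior mean = (α₀+k)/(α₀+β₀+n) = [n/(α₀+β₀+n)]·(k/n) + [(α₀+β₀)/(α₀+β₀+n)]·α₀/(α₀+β₀), so only n and the prior enter the weight.
The weight on the data is w = n/(α₀+β₀+n) = 22/(5.06+3.37+22) = 22/30.43 = 0.7230.

0.7230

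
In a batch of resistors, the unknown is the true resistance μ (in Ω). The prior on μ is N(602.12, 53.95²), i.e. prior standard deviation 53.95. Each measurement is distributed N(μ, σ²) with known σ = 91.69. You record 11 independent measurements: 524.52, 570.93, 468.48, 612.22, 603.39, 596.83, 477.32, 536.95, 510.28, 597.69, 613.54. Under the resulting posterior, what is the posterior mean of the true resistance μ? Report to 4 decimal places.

For Normal data with known variance σ², a Normal(μ₀, σ₀²) prior on μ is conjugate. Posterior precision = 1/σ₀² + n/σ²; posterior mean is the precision-weighted average of μ₀ and x̄.
Σxᵢ = 524.52 + 570.93 + 468.48 + 612.22 + 603.39 + 596.83 + 477.32 + 536.95 + 510.28 + 597.69 + 613.54 = 6112.15, so n·x̄ = 6112.15.
σ₀² = 53.95² = 2910.6025, σ² = 91.69² = 8407.0561; σ² + n·σ₀² = 8407.0561 + 11·2910.6025 = 40423.6836.
Posterior mean = (μ₀/σ₀² + n·x̄/σ²)/(1/σ₀² + n/σ²) = (σ²·μ₀ + σ₀²·n·x̄)/(σ² + n·σ₀²) = (8407.0561·602.12 + 2910.6025·6112.15)/40423.6836 = 22852095.689307/40423.6836 = 565.3145.

565.3145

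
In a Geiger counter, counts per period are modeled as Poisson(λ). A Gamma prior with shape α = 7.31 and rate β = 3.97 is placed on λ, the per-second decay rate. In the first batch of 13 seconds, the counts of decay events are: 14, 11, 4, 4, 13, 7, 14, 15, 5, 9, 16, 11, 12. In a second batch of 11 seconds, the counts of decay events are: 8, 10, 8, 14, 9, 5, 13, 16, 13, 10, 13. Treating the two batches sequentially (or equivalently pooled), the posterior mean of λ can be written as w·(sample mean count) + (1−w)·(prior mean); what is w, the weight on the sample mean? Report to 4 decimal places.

0.8581

With a Gamma(shape α, rate β) prior, the Poisson likelihood is conjugate: the posterior is Gamma(α + ΣXᵢ, β + n).
Total number of seconds: n = 13 + 11 = 24.
Posterior mean = (α₀+S)/(β₀+n) = [n/(β₀+n)]·(S/n) + [β₀/(β₀+n)]·(α₀/β₀), so only n and β₀ enter the weight.
Weight on data w = n/(β₀+n) = 24/(3.97+24) = 24/27.97 = 0.8581.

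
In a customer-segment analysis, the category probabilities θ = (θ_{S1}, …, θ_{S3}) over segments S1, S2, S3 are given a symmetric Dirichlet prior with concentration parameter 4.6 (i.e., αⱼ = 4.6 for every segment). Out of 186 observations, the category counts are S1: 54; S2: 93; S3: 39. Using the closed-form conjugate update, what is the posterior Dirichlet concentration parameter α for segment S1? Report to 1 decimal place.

58.6

The Dirichlet prior is conjugate to the Multinomial likelihood: each posterior αⱼ = prior αⱼ + observed count nⱼ.
Posterior concentration: (58.6, 97.6, 43.6), total = 199.8.
α_{S1} = 4.6 + 54 = 58.6.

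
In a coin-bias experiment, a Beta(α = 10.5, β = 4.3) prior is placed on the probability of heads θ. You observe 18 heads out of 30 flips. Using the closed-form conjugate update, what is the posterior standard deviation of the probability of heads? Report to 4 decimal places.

0.0711

The Beta prior is conjugate to a Binomial/Bernoulli likelihood; the update adds successes to α and failures to β.
Posterior: Beta(α+k, β+n−k) = Beta(10.5+18, 4.3+12) = Beta(28.5, 16.3).
Var = αβ/((α+β)²(α+β+1)) = 28.5·16.3/(44.8²·45.8) = 0.00505372; SD = √0.00505372 = 0.0711.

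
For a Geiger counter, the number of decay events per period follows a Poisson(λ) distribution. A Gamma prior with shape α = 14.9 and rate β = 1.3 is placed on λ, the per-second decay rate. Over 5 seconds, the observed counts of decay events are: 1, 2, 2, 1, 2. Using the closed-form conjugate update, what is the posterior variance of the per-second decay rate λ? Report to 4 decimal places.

With a Gamma(shape α, rate β) prior, the Poisson likelihood is conjugate: the posterior is Gamma(α + ΣXᵢ, β + n).
Sum of counts S = 8 over n = 5 seconds.
Posterior: Gamma(α+S, β+n) = Gamma(14.9+8, 1.3+5) = Gamma(22.9, 6.3).
Var = α/β² = 22.9/6.3² = 0.5770.

0.5770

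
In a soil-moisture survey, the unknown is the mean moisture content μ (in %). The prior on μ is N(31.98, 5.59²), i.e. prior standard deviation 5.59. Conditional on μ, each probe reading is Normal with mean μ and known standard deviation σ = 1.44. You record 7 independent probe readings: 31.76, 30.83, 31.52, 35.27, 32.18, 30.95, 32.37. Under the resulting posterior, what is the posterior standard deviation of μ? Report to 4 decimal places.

0.5417

For Normal data with known variance σ², a Normal(μ₀, σ₀²) prior on μ is conjugate. Posterior precision = 1/σ₀² + n/σ²; posterior mean is the precision-weighted average of μ₀ and x̄.
σ₀² = 5.59² = 31.2481, σ² = 1.44² = 2.0736; σ² + n·σ₀² = 2.0736 + 7·31.2481 = 220.8103.
Posterior precision = 1/σ₀² + n/σ² = 1/31.2481 + 7/2.0736 = (σ² + n·σ₀²)/(σ₀²σ²) = 220.8103/(31.2481·2.0736); posterior variance σₙ² = σ₀²σ²/(σ² + n·σ₀²) = 31.2481·2.0736/220.8103 = 0.293447.
Posterior SD = √σₙ² = √(31.2481·2.0736/220.8103) = 0.5417.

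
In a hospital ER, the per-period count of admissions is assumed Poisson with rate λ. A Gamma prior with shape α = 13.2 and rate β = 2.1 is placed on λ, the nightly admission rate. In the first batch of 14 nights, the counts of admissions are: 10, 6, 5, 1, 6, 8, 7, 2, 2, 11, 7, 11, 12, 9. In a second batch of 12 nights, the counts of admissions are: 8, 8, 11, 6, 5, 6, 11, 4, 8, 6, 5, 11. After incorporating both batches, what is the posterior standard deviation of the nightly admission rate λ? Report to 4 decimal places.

With a Gamma(shape α, rate β) prior, the Poisson likelihood is conjugate: the posterior is Gamma(α + ΣXᵢ, β + n).
Batch 1: sum of counts S = 97 over n = 14 nights.
After batch 1: Gamma(α+S, β+n) = Gamma(13.2+97, 2.1+14) = Gamma(110.2, 16.1).
Batch 2: sum of counts S = 89 over n = 12 nights.
After batch 2: Gamma(α+S, β+n) = Gamma(110.2+89, 16.1+12) = Gamma(199.2, 28.1).
SD = √α/β = √199.2/28.1 = 0.5023.

0.5023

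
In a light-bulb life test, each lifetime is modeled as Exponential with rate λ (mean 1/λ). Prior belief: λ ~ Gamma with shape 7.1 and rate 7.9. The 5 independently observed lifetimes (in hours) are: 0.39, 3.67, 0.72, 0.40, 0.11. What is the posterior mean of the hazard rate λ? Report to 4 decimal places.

With a Gamma(shape α, rate β) prior on the exponential rate λ, the posterior after n observations with total T = Σxᵢ is Gamma(α+n, β+T).
Sum of observations T = 5.29 hours; n = 5.
Posterior: Gamma(7.1+5, 7.9+5.29) = Gamma(12.1, 13.19).
Posterior mean of λ = α/β = 12.1/13.19 = 0.9174.

0.9174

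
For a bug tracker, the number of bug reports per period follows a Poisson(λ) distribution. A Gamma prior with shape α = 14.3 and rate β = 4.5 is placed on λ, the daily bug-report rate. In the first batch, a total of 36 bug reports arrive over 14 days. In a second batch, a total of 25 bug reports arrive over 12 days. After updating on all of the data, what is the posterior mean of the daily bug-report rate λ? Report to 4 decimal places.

With a Gamma(shape α, rate β) prior, the Poisson likelihood is conjugate: the posterior is Gamma(α + ΣXᵢ, β + n).
After batch 1: Gamma(α+S, β+n) = Gamma(14.3+36, 4.5+14) = Gamma(50.3, 18.5).
After batch 2: Gamma(α+S, β+n) = Gamma(50.3+25, 18.5+12) = Gamma(75.3, 30.5).
Posterior mean = α/β = 75.3/30.5 = 2.4689.

2.4689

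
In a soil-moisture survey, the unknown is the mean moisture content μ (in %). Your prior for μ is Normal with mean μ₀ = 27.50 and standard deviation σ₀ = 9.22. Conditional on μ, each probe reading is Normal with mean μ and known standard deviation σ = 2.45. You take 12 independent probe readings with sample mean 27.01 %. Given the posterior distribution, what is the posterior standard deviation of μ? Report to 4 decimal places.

0.7052

For Normal data with known variance σ², a Normal(μ₀, σ₀²) prior on μ is conjugate. Posterior precision = 1/σ₀² + n/σ²; posterior mean is the precision-weighted average of μ₀ and x̄.
σ₀² = 9.22² = 85.0084, σ² = 2.45² = 6.0025; σ² + n·σ₀² = 6.0025 + 12·85.0084 = 1026.1033.
Posterior precision = 1/σ₀² + n/σ² = 1/85.0084 + 12/6.0025 = (σ² + n·σ₀²)/(σ₀²σ²) = 1026.1033/(85.0084·6.0025); posterior variance σₙ² = σ₀²σ²/(σ² + n·σ₀²) = 85.0084·6.0025/1026.1033 = 0.497282.
Posterior SD = √σₙ² = √(85.0084·6.0025/1026.1033) = 0.7052.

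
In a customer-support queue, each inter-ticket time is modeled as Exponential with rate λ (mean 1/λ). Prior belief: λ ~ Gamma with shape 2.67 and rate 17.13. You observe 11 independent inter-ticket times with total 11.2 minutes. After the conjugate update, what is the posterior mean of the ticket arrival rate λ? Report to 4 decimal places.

With a Gamma(shape α, rate β) prior on the exponential rate λ, the posterior after n observations with total T = Σxᵢ is Gamma(α+n, β+T).
Posterior: Gamma(2.67+11, 17.13+11.2) = Gamma(13.67, 28.33).
Posterior mean of λ = α/β = 13.67/28.33 = 0.4825.

0.4825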